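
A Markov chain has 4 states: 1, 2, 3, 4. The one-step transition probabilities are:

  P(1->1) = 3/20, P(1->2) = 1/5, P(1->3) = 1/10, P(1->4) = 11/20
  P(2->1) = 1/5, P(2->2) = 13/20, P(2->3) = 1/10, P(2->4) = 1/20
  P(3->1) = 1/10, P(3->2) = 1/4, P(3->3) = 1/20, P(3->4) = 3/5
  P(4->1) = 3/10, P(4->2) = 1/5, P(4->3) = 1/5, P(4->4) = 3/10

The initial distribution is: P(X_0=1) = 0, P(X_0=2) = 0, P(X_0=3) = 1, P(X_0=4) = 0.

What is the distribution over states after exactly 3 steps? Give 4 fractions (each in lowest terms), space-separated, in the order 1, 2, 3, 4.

Propagating the distribution step by step (d_{t+1} = d_t * P):
d_0 = (1=0, 2=0, 3=1, 4=0)
  d_1[1] = 0*3/20 + 0*1/5 + 1*1/10 + 0*3/10 = 1/10
  d_1[2] = 0*1/5 + 0*13/20 + 1*1/4 + 0*1/5 = 1/4
  d_1[3] = 0*1/10 + 0*1/10 + 1*1/20 + 0*1/5 = 1/20
  d_1[4] = 0*11/20 + 0*1/20 + 1*3/5 + 0*3/10 = 3/5
d_1 = (1=1/10, 2=1/4, 3=1/20, 4=3/5)
  d_2[1] = 1/10*3/20 + 1/4*1/5 + 1/20*1/10 + 3/5*3/10 = 1/4
  d_2[2] = 1/10*1/5 + 1/4*13/20 + 1/20*1/4 + 3/5*1/5 = 63/200
  d_2[3] = 1/10*1/10 + 1/4*1/10 + 1/20*1/20 + 3/5*1/5 = 63/400
  d_2[4] = 1/10*11/20 + 1/4*1/20 + 1/20*3/5 + 3/5*3/10 = 111/400
d_2 = (1=1/4, 2=63/200, 3=63/400, 4=111/400)
  d_3[1] = 1/4*3/20 + 63/200*1/5 + 63/400*1/10 + 111/400*3/10 = 399/2000
  d_3[2] = 1/4*1/5 + 63/200*13/20 + 63/400*1/4 + 111/400*1/5 = 2797/8000
  d_3[3] = 1/4*1/10 + 63/200*1/10 + 63/400*1/20 + 111/400*1/5 = 959/8000
  d_3[4] = 1/4*11/20 + 63/200*1/20 + 63/400*3/5 + 111/400*3/10 = 331/1000
d_3 = (1=399/2000, 2=2797/8000, 3=959/8000, 4=331/1000)

Answer: 399/2000 2797/8000 959/8000 331/1000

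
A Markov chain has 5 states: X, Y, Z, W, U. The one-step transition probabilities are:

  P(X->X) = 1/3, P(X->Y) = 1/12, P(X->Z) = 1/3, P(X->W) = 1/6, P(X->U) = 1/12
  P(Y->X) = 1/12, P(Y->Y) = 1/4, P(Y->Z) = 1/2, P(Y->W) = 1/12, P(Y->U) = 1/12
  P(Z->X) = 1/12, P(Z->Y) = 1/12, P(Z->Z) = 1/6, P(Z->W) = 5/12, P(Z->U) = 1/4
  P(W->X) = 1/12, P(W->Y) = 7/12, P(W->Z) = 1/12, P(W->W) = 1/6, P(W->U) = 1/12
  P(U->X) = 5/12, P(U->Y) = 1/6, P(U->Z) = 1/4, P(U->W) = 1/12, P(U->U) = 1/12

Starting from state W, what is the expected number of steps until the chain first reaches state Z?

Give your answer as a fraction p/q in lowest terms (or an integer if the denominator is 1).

Answer: 768/217

Derivation:
Let h_i = expected steps to first reach Z from state i.
Boundary: h_Z = 0.
First-step equations for the other states:
  h_X = 1 + 1/3*h_X + 1/12*h_Y + 1/3*h_Z + 1/6*h_W + 1/12*h_U
  h_Y = 1 + 1/12*h_X + 1/4*h_Y + 1/2*h_Z + 1/12*h_W + 1/12*h_U
  h_W = 1 + 1/12*h_X + 7/12*h_Y + 1/12*h_Z + 1/6*h_W + 1/12*h_U
  h_U = 1 + 5/12*h_X + 1/6*h_Y + 1/4*h_Z + 1/12*h_W + 1/12*h_U

Substituting h_Z = 0 and rearranging gives the linear system (I - Q) h = 1:
  [2/3, -1/12, -1/6, -1/12] . (h_X, h_Y, h_W, h_U) = 1
  [-1/12, 3/4, -1/12, -1/12] . (h_X, h_Y, h_W, h_U) = 1
  [-1/12, -7/12, 5/6, -1/12] . (h_X, h_Y, h_W, h_U) = 1
  [-5/12, -1/6, -1/12, 11/12] . (h_X, h_Y, h_W, h_U) = 1

Solving yields:
  h_X = 96/31
  h_Y = 528/217
  h_W = 768/217
  h_U = 708/217

Starting state is W, so the expected hitting time is h_W = 768/217.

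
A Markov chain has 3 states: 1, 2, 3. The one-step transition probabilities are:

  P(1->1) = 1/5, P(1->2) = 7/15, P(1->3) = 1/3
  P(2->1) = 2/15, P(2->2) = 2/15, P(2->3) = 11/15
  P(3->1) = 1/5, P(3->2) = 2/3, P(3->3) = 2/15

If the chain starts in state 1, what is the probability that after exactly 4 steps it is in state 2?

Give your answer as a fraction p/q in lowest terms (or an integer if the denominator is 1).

Answer: 20332/50625

Derivation:
Computing P^4 by repeated multiplication:
P^1 =
  1: [1/5, 7/15, 1/3]
  2: [2/15, 2/15, 11/15]
  3: [1/5, 2/3, 2/15]
P^2 =
  1: [38/225, 17/45, 34/75]
  2: [43/225, 128/225, 6/25]
  3: [7/45, 61/225, 43/75]
P^3 =
  1: [118/675, 1456/3375, 443/1125]
  2: [547/3375, 1097/3375, 577/1125]
  3: [614/3375, 1657/3375, 368/1125]
P^4 =
  1: [8669/50625, 20332/50625, 7208/16875]
  2: [9028/50625, 23333/50625, 6088/16875]
  3: [8468/50625, 18652/50625, 1567/3375]

(P^4)[1 -> 2] = 20332/50625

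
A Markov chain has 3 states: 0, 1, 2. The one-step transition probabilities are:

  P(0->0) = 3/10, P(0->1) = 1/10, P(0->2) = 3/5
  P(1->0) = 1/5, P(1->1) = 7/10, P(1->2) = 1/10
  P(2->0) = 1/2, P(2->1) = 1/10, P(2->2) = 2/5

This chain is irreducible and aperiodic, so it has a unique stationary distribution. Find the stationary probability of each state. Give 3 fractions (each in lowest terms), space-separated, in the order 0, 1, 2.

Answer: 17/48 1/4 19/48

Derivation:
The stationary distribution satisfies pi = pi * P, i.e.:
  pi_0 = 3/10*pi_0 + 1/5*pi_1 + 1/2*pi_2
  pi_1 = 1/10*pi_0 + 7/10*pi_1 + 1/10*pi_2
  pi_2 = 3/5*pi_0 + 1/10*pi_1 + 2/5*pi_2
with normalization: pi_0 + pi_1 + pi_2 = 1.

Using the first 2 balance equations plus normalization, the linear system A*pi = b is:
  [-7/10, 1/5, 1/2] . pi = 0
  [1/10, -3/10, 1/10] . pi = 0
  [1, 1, 1] . pi = 1

Solving yields:
  pi_0 = 17/48
  pi_1 = 1/4
  pi_2 = 19/48

Verification (pi * P):
  17/48*3/10 + 1/4*1/5 + 19/48*1/2 = 17/48 = pi_0  (ok)
  17/48*1/10 + 1/4*7/10 + 19/48*1/10 = 1/4 = pi_1  (ok)
  17/48*3/5 + 1/4*1/10 + 19/48*2/5 = 19/48 = pi_2  (ok)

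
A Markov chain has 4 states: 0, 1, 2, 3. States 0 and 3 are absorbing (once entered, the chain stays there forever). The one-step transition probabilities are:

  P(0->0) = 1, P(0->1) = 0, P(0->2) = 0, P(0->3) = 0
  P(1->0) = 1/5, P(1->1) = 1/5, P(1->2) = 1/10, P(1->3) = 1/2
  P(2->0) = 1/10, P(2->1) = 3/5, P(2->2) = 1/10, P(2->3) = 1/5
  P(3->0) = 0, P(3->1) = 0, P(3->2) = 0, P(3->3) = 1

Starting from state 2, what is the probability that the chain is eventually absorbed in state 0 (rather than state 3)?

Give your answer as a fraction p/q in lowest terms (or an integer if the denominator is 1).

Let a_i = P(absorbed in 0 | start in state i).
Boundary conditions: a_0 = 1, a_3 = 0.
For each transient state i, a_i = sum_j P(i->j) * a_j:
  a_1 = 1/5*a_0 + 1/5*a_1 + 1/10*a_2 + 1/2*a_3
  a_2 = 1/10*a_0 + 3/5*a_1 + 1/10*a_2 + 1/5*a_3

Substituting a_0 = 1 and a_3 = 0, rearrange to (I - Q) a = r where r[i] = P(i -> 0):
  [4/5, -1/10] . (a_1, a_2) = 1/5
  [-3/5, 9/10] . (a_1, a_2) = 1/10

Solving yields:
  a_1 = 19/66
  a_2 = 10/33

Starting state is 2, so the absorption probability is a_2 = 10/33.

Answer: 10/33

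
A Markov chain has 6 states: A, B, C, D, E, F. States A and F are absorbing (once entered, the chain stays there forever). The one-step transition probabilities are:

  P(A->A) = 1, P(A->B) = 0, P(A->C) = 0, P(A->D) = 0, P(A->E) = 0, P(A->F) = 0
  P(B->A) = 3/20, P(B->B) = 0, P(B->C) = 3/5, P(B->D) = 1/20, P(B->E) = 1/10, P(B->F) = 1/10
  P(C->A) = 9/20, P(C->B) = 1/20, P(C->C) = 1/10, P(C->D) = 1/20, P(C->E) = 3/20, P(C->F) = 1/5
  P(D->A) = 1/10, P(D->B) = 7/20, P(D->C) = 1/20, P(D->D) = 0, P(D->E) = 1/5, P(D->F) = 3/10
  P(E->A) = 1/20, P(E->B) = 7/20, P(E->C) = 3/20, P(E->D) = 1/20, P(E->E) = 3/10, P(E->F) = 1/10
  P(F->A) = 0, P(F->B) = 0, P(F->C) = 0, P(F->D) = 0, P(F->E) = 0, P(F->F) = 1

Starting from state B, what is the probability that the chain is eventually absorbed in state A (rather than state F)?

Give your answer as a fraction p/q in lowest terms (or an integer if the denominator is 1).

Answer: 23978/38685

Derivation:
Let a_i = P(absorbed in A | start in state i).
Boundary conditions: a_A = 1, a_F = 0.
For each transient state i, a_i = sum_j P(i->j) * a_j:
  a_B = 3/20*a_A + 0*a_B + 3/5*a_C + 1/20*a_D + 1/10*a_E + 1/10*a_F
  a_C = 9/20*a_A + 1/20*a_B + 1/10*a_C + 1/20*a_D + 3/20*a_E + 1/5*a_F
  a_D = 1/10*a_A + 7/20*a_B + 1/20*a_C + 0*a_D + 1/5*a_E + 3/10*a_F
  a_E = 1/20*a_A + 7/20*a_B + 3/20*a_C + 1/20*a_D + 3/10*a_E + 1/10*a_F

Substituting a_A = 1 and a_F = 0, rearrange to (I - Q) a = r where r[i] = P(i -> A):
  [1, -3/5, -1/20, -1/10] . (a_B, a_C, a_D, a_E) = 3/20
  [-1/20, 9/10, -1/20, -3/20] . (a_B, a_C, a_D, a_E) = 9/20
  [-7/20, -1/20, 1, -1/5] . (a_B, a_C, a_D, a_E) = 1/10
  [-7/20, -3/20, -1/20, 7/10] . (a_B, a_C, a_D, a_E) = 1/20

Solving yields:
  a_B = 23978/38685
  a_C = 8412/12895
  a_D = 17809/38685
  a_E = 7144/12895

Starting state is B, so the absorption probability is a_B = 23978/38685.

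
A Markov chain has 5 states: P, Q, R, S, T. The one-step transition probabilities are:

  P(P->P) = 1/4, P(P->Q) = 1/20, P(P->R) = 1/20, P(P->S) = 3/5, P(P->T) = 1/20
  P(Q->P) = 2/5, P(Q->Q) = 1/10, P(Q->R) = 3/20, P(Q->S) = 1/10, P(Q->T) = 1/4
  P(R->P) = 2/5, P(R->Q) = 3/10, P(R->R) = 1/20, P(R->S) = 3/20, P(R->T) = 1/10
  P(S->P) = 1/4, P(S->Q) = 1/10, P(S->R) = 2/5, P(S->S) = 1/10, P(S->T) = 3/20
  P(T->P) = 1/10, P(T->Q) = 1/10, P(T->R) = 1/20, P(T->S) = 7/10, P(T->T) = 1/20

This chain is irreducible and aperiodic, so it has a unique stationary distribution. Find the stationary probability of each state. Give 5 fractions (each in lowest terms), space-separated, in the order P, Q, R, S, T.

Answer: 17503/63226 30517/252904 10909/63226 39913/126452 28913/252904

Derivation:
The stationary distribution satisfies pi = pi * P, i.e.:
  pi_P = 1/4*pi_P + 2/5*pi_Q + 2/5*pi_R + 1/4*pi_S + 1/10*pi_T
  pi_Q = 1/20*pi_P + 1/10*pi_Q + 3/10*pi_R + 1/10*pi_S + 1/10*pi_T
  pi_R = 1/20*pi_P + 3/20*pi_Q + 1/20*pi_R + 2/5*pi_S + 1/20*pi_T
  pi_S = 3/5*pi_P + 1/10*pi_Q + 3/20*pi_R + 1/10*pi_S + 7/10*pi_T
  pi_T = 1/20*pi_P + 1/4*pi_Q + 1/10*pi_R + 3/20*pi_S + 1/20*pi_T
with normalization: pi_P + pi_Q + pi_R + pi_S + pi_T = 1.

Using the first 4 balance equations plus normalization, the linear system A*pi = b is:
  [-3/4, 2/5, 2/5, 1/4, 1/10] . pi = 0
  [1/20, -9/10, 3/10, 1/10, 1/10] . pi = 0
  [1/20, 3/20, -19/20, 2/5, 1/20] . pi = 0
  [3/5, 1/10, 3/20, -9/10, 7/10] . pi = 0
  [1, 1, 1, 1, 1] . pi = 1

Solving yields:
  pi_P = 17503/63226
  pi_Q = 30517/252904
  pi_R = 10909/63226
  pi_S = 39913/126452
  pi_T = 28913/252904

Verification (pi * P):
  17503/63226*1/4 + 30517/252904*2/5 + 10909/63226*2/5 + 39913/126452*1/4 + 28913/252904*1/10 = 17503/63226 = pi_P  (ok)
  17503/63226*1/20 + 30517/252904*1/10 + 10909/63226*3/10 + 39913/126452*1/10 + 28913/252904*1/10 = 30517/252904 = pi_Q  (ok)
  17503/63226*1/20 + 30517/252904*3/20 + 10909/63226*1/20 + 39913/126452*2/5 + 28913/252904*1/20 = 10909/63226 = pi_R  (ok)
  17503/63226*3/5 + 30517/252904*1/10 + 10909/63226*3/20 + 39913/126452*1/10 + 28913/252904*7/10 = 39913/126452 = pi_S  (ok)
  17503/63226*1/20 + 30517/252904*1/4 + 10909/63226*1/10 + 39913/126452*3/20 + 28913/252904*1/20 = 28913/252904 = pi_T  (ok)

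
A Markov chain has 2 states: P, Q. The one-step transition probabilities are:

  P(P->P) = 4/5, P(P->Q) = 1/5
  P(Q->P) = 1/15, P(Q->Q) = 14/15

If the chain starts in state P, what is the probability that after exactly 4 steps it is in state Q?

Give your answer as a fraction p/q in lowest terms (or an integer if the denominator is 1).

Computing P^4 by repeated multiplication:
P^1 =
  P: [4/5, 1/5]
  Q: [1/15, 14/15]
P^2 =
  P: [49/75, 26/75]
  Q: [26/225, 199/225]
P^3 =
  P: [614/1125, 511/1125]
  Q: [511/3375, 2864/3375]
P^4 =
  P: [7879/16875, 8996/16875]
  Q: [8996/50625, 41629/50625]

(P^4)[P -> Q] = 8996/16875

Answer: 8996/16875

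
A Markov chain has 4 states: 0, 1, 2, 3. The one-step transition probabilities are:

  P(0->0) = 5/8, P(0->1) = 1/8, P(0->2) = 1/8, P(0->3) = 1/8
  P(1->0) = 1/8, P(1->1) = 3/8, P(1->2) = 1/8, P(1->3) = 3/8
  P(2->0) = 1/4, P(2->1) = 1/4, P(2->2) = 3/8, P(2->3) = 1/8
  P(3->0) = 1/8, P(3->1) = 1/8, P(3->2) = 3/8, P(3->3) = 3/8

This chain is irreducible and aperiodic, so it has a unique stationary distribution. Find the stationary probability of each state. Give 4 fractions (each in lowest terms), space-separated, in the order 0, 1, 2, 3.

The stationary distribution satisfies pi = pi * P, i.e.:
  pi_0 = 5/8*pi_0 + 1/8*pi_1 + 1/4*pi_2 + 1/8*pi_3
  pi_1 = 1/8*pi_0 + 3/8*pi_1 + 1/4*pi_2 + 1/8*pi_3
  pi_2 = 1/8*pi_0 + 1/8*pi_1 + 3/8*pi_2 + 3/8*pi_3
  pi_3 = 1/8*pi_0 + 3/8*pi_1 + 1/8*pi_2 + 3/8*pi_3
with normalization: pi_0 + pi_1 + pi_2 + pi_3 = 1.

Using the first 3 balance equations plus normalization, the linear system A*pi = b is:
  [-3/8, 1/8, 1/4, 1/8] . pi = 0
  [1/8, -5/8, 1/4, 1/8] . pi = 0
  [1/8, 1/8, -5/8, 3/8] . pi = 0
  [1, 1, 1, 1] . pi = 1

Solving yields:
  pi_0 = 33/106
  pi_1 = 11/53
  pi_2 = 13/53
  pi_3 = 25/106

Verification (pi * P):
  33/106*5/8 + 11/53*1/8 + 13/53*1/4 + 25/106*1/8 = 33/106 = pi_0  (ok)
  33/106*1/8 + 11/53*3/8 + 13/53*1/4 + 25/106*1/8 = 11/53 = pi_1  (ok)
  33/106*1/8 + 11/53*1/8 + 13/53*3/8 + 25/106*3/8 = 13/53 = pi_2  (ok)
  33/106*1/8 + 11/53*3/8 + 13/53*1/8 + 25/106*3/8 = 25/106 = pi_3  (ok)

Answer: 33/106 11/53 13/53 25/106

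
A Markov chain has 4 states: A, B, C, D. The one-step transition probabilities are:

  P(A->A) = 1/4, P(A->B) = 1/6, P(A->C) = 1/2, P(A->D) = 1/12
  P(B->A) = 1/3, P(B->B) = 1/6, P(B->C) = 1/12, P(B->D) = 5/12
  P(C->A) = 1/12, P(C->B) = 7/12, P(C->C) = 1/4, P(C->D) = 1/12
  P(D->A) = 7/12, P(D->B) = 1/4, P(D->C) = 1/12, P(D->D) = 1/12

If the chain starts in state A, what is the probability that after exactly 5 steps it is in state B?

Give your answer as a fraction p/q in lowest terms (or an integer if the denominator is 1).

Answer: 69797/248832

Derivation:
Computing P^5 by repeated multiplication:
P^1 =
  A: [1/4, 1/6, 1/2, 1/12]
  B: [1/3, 1/6, 1/12, 5/12]
  C: [1/12, 7/12, 1/4, 1/12]
  D: [7/12, 1/4, 1/12, 1/12]
P^2 =
  A: [5/24, 55/144, 13/48, 5/36]
  B: [7/18, 17/72, 17/72, 5/36]
  C: [41/144, 5/18, 23/144, 5/18]
  D: [41/144, 5/24, 49/144, 1/6]
P^3 =
  A: [163/576, 503/1728, 31/144, 91/432]
  B: [239/864, 239/864, 41/144, 35/216]
  C: [293/864, 443/1728, 395/1728, 19/108]
  D: [115/432, 557/1728, 149/576, 11/72]
P^4 =
  A: [79/256, 355/1296, 1639/6912, 935/5184]
  B: [2899/10368, 1549/5184, 2551/10368, 455/2592]
  C: [6053/20736, 5735/20736, 227/864, 875/5184]
  D: [5903/20736, 1985/6912, 2461/10368, 989/5184]
P^5 =
  A: [12169/41472, 69797/248832, 20855/82944, 679/3888]
  B: [9095/31104, 35311/124416, 29965/124416, 2845/15552]
  C: [71047/248832, 18053/62208, 61897/248832, 10919/62208]
  D: [74143/248832, 1297/4608, 60095/248832, 3713/20736]

(P^5)[A -> B] = 69797/248832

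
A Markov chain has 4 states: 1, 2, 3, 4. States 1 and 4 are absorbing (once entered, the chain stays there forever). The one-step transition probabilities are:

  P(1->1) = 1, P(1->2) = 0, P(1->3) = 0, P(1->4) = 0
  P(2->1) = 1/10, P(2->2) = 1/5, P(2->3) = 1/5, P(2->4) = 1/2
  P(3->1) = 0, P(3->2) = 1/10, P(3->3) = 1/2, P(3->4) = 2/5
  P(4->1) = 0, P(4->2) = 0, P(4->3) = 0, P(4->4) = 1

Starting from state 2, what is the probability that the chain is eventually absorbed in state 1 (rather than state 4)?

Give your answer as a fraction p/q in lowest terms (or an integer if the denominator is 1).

Answer: 5/38

Derivation:
Let a_i = P(absorbed in 1 | start in state i).
Boundary conditions: a_1 = 1, a_4 = 0.
For each transient state i, a_i = sum_j P(i->j) * a_j:
  a_2 = 1/10*a_1 + 1/5*a_2 + 1/5*a_3 + 1/2*a_4
  a_3 = 0*a_1 + 1/10*a_2 + 1/2*a_3 + 2/5*a_4

Substituting a_1 = 1 and a_4 = 0, rearrange to (I - Q) a = r where r[i] = P(i -> 1):
  [4/5, -1/5] . (a_2, a_3) = 1/10
  [-1/10, 1/2] . (a_2, a_3) = 0

Solving yields:
  a_2 = 5/38
  a_3 = 1/38

Starting state is 2, so the absorption probability is a_2 = 5/38.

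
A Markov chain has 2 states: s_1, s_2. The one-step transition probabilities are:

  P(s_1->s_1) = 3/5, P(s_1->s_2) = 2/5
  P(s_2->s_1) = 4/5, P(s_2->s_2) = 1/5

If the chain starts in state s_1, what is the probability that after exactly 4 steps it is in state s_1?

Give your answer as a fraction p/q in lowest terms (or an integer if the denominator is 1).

Computing P^4 by repeated multiplication:
P^1 =
  s_1: [3/5, 2/5]
  s_2: [4/5, 1/5]
P^2 =
  s_1: [17/25, 8/25]
  s_2: [16/25, 9/25]
P^3 =
  s_1: [83/125, 42/125]
  s_2: [84/125, 41/125]
P^4 =
  s_1: [417/625, 208/625]
  s_2: [416/625, 209/625]

(P^4)[s_1 -> s_1] = 417/625

Answer: 417/625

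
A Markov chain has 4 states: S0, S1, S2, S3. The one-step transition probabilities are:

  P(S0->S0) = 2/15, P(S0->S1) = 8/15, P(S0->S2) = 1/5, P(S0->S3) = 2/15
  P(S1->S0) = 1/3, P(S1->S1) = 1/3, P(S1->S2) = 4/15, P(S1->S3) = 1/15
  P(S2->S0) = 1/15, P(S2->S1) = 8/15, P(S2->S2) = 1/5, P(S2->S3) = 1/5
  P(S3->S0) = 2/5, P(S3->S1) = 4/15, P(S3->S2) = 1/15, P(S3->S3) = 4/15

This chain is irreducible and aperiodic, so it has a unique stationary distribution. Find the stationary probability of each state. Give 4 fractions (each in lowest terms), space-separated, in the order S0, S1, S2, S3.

The stationary distribution satisfies pi = pi * P, i.e.:
  pi_S0 = 2/15*pi_S0 + 1/3*pi_S1 + 1/15*pi_S2 + 2/5*pi_S3
  pi_S1 = 8/15*pi_S0 + 1/3*pi_S1 + 8/15*pi_S2 + 4/15*pi_S3
  pi_S2 = 1/5*pi_S0 + 4/15*pi_S1 + 1/5*pi_S2 + 1/15*pi_S3
  pi_S3 = 2/15*pi_S0 + 1/15*pi_S1 + 1/5*pi_S2 + 4/15*pi_S3
with normalization: pi_S0 + pi_S1 + pi_S2 + pi_S3 = 1.

Using the first 3 balance equations plus normalization, the linear system A*pi = b is:
  [-13/15, 1/3, 1/15, 2/5] . pi = 0
  [8/15, -2/3, 8/15, 4/15] . pi = 0
  [1/5, 4/15, -4/5, 1/15] . pi = 0
  [1, 1, 1, 1] . pi = 1

Solving yields:
  pi_S0 = 417/1745
  pi_S1 = 722/1745
  pi_S2 = 73/349
  pi_S3 = 241/1745

Verification (pi * P):
  417/1745*2/15 + 722/1745*1/3 + 73/349*1/15 + 241/1745*2/5 = 417/1745 = pi_S0  (ok)
  417/1745*8/15 + 722/1745*1/3 + 73/349*8/15 + 241/1745*4/15 = 722/1745 = pi_S1  (ok)
  417/1745*1/5 + 722/1745*4/15 + 73/349*1/5 + 241/1745*1/15 = 73/349 = pi_S2  (ok)
  417/1745*2/15 + 722/1745*1/15 + 73/349*1/5 + 241/1745*4/15 = 241/1745 = pi_S3  (ok)

Answer: 417/1745 722/1745 73/349 241/1745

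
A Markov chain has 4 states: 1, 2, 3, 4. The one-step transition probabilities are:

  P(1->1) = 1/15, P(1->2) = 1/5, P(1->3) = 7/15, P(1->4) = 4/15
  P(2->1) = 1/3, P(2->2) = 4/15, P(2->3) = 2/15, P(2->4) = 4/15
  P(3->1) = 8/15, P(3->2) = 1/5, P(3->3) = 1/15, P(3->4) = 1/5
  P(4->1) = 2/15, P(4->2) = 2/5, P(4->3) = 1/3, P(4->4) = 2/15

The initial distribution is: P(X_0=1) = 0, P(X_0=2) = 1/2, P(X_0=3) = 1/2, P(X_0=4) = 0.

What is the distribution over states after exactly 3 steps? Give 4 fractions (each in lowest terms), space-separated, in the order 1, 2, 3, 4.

Answer: 1013/3375 1777/6750 748/3375 1451/6750

Derivation:
Propagating the distribution step by step (d_{t+1} = d_t * P):
d_0 = (1=0, 2=1/2, 3=1/2, 4=0)
  d_1[1] = 0*1/15 + 1/2*1/3 + 1/2*8/15 + 0*2/15 = 13/30
  d_1[2] = 0*1/5 + 1/2*4/15 + 1/2*1/5 + 0*2/5 = 7/30
  d_1[3] = 0*7/15 + 1/2*2/15 + 1/2*1/15 + 0*1/3 = 1/10
  d_1[4] = 0*4/15 + 1/2*4/15 + 1/2*1/5 + 0*2/15 = 7/30
d_1 = (1=13/30, 2=7/30, 3=1/10, 4=7/30)
  d_2[1] = 13/30*1/15 + 7/30*1/3 + 1/10*8/15 + 7/30*2/15 = 43/225
  d_2[2] = 13/30*1/5 + 7/30*4/15 + 1/10*1/5 + 7/30*2/5 = 59/225
  d_2[3] = 13/30*7/15 + 7/30*2/15 + 1/10*1/15 + 7/30*1/3 = 143/450
  d_2[4] = 13/30*4/15 + 7/30*4/15 + 1/10*1/5 + 7/30*2/15 = 103/450
d_2 = (1=43/225, 2=59/225, 3=143/450, 4=103/450)
  d_3[1] = 43/225*1/15 + 59/225*1/3 + 143/450*8/15 + 103/450*2/15 = 1013/3375
  d_3[2] = 43/225*1/5 + 59/225*4/15 + 143/450*1/5 + 103/450*2/5 = 1777/6750
  d_3[3] = 43/225*7/15 + 59/225*2/15 + 143/450*1/15 + 103/450*1/3 = 748/3375
  d_3[4] = 43/225*4/15 + 59/225*4/15 + 143/450*1/5 + 103/450*2/15 = 1451/6750
d_3 = (1=1013/3375, 2=1777/6750, 3=748/3375, 4=1451/6750)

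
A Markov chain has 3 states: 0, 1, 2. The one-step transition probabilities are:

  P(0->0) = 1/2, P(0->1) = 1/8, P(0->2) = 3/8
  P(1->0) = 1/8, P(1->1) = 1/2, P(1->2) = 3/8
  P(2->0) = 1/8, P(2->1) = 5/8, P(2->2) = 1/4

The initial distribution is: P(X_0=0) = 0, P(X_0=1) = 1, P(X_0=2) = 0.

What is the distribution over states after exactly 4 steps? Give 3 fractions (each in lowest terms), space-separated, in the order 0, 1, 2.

Answer: 803/4096 241/512 1365/4096

Derivation:
Propagating the distribution step by step (d_{t+1} = d_t * P):
d_0 = (0=0, 1=1, 2=0)
  d_1[0] = 0*1/2 + 1*1/8 + 0*1/8 = 1/8
  d_1[1] = 0*1/8 + 1*1/2 + 0*5/8 = 1/2
  d_1[2] = 0*3/8 + 1*3/8 + 0*1/4 = 3/8
d_1 = (0=1/8, 1=1/2, 2=3/8)
  d_2[0] = 1/8*1/2 + 1/2*1/8 + 3/8*1/8 = 11/64
  d_2[1] = 1/8*1/8 + 1/2*1/2 + 3/8*5/8 = 1/2
  d_2[2] = 1/8*3/8 + 1/2*3/8 + 3/8*1/4 = 21/64
d_2 = (0=11/64, 1=1/2, 2=21/64)
  d_3[0] = 11/64*1/2 + 1/2*1/8 + 21/64*1/8 = 97/512
  d_3[1] = 11/64*1/8 + 1/2*1/2 + 21/64*5/8 = 61/128
  d_3[2] = 11/64*3/8 + 1/2*3/8 + 21/64*1/4 = 171/512
d_3 = (0=97/512, 1=61/128, 2=171/512)
  d_4[0] = 97/512*1/2 + 61/128*1/8 + 171/512*1/8 = 803/4096
  d_4[1] = 97/512*1/8 + 61/128*1/2 + 171/512*5/8 = 241/512
  d_4[2] = 97/512*3/8 + 61/128*3/8 + 171/512*1/4 = 1365/4096
d_4 = (0=803/4096, 1=241/512, 2=1365/4096)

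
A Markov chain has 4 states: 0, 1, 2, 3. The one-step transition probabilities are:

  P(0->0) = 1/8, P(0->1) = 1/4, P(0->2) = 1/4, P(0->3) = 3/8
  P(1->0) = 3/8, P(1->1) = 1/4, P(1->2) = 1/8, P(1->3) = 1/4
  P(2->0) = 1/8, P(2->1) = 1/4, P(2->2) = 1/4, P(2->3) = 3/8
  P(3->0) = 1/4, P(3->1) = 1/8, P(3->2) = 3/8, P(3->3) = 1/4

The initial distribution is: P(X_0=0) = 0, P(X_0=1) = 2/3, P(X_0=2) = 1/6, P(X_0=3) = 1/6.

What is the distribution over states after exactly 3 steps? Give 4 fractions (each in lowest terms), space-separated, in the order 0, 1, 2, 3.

Answer: 335/1536 27/128 805/3072 949/3072

Derivation:
Propagating the distribution step by step (d_{t+1} = d_t * P):
d_0 = (0=0, 1=2/3, 2=1/6, 3=1/6)
  d_1[0] = 0*1/8 + 2/3*3/8 + 1/6*1/8 + 1/6*1/4 = 5/16
  d_1[1] = 0*1/4 + 2/3*1/4 + 1/6*1/4 + 1/6*1/8 = 11/48
  d_1[2] = 0*1/4 + 2/3*1/8 + 1/6*1/4 + 1/6*3/8 = 3/16
  d_1[3] = 0*3/8 + 2/3*1/4 + 1/6*3/8 + 1/6*1/4 = 13/48
d_1 = (0=5/16, 1=11/48, 2=3/16, 3=13/48)
  d_2[0] = 5/16*1/8 + 11/48*3/8 + 3/16*1/8 + 13/48*1/4 = 83/384
  d_2[1] = 5/16*1/4 + 11/48*1/4 + 3/16*1/4 + 13/48*1/8 = 83/384
  d_2[2] = 5/16*1/4 + 11/48*1/8 + 3/16*1/4 + 13/48*3/8 = 49/192
  d_2[3] = 5/16*3/8 + 11/48*1/4 + 3/16*3/8 + 13/48*1/4 = 5/16
d_2 = (0=83/384, 1=83/384, 2=49/192, 3=5/16)
  d_3[0] = 83/384*1/8 + 83/384*3/8 + 49/192*1/8 + 5/16*1/4 = 335/1536
  d_3[1] = 83/384*1/4 + 83/384*1/4 + 49/192*1/4 + 5/16*1/8 = 27/128
  d_3[2] = 83/384*1/4 + 83/384*1/8 + 49/192*1/4 + 5/16*3/8 = 805/3072
  d_3[3] = 83/384*3/8 + 83/384*1/4 + 49/192*3/8 + 5/16*1/4 = 949/3072
d_3 = (0=335/1536, 1=27/128, 2=805/3072, 3=949/3072)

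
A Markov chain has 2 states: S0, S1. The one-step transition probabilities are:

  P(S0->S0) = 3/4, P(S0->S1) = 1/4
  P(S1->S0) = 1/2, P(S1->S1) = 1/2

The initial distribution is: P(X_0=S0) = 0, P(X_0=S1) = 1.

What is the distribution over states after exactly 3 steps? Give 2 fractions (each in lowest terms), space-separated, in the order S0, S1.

Propagating the distribution step by step (d_{t+1} = d_t * P):
d_0 = (S0=0, S1=1)
  d_1[S0] = 0*3/4 + 1*1/2 = 1/2
  d_1[S1] = 0*1/4 + 1*1/2 = 1/2
d_1 = (S0=1/2, S1=1/2)
  d_2[S0] = 1/2*3/4 + 1/2*1/2 = 5/8
  d_2[S1] = 1/2*1/4 + 1/2*1/2 = 3/8
d_2 = (S0=5/8, S1=3/8)
  d_3[S0] = 5/8*3/4 + 3/8*1/2 = 21/32
  d_3[S1] = 5/8*1/4 + 3/8*1/2 = 11/32
d_3 = (S0=21/32, S1=11/32)

Answer: 21/32 11/32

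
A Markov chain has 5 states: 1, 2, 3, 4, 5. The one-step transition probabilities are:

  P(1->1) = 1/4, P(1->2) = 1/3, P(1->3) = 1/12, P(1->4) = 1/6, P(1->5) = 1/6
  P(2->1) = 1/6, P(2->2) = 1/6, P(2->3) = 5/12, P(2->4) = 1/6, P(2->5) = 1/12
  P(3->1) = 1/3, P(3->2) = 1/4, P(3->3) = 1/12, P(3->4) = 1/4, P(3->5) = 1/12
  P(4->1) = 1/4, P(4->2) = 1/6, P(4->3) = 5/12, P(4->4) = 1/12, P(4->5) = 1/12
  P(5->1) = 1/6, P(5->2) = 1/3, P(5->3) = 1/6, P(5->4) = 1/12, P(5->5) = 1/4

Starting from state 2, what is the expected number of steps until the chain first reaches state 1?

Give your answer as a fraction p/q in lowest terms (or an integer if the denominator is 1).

Let h_i = expected steps to first reach 1 from state i.
Boundary: h_1 = 0.
First-step equations for the other states:
  h_2 = 1 + 1/6*h_1 + 1/6*h_2 + 5/12*h_3 + 1/6*h_4 + 1/12*h_5
  h_3 = 1 + 1/3*h_1 + 1/4*h_2 + 1/12*h_3 + 1/4*h_4 + 1/12*h_5
  h_4 = 1 + 1/4*h_1 + 1/6*h_2 + 5/12*h_3 + 1/12*h_4 + 1/12*h_5
  h_5 = 1 + 1/6*h_1 + 1/3*h_2 + 1/6*h_3 + 1/12*h_4 + 1/4*h_5

Substituting h_1 = 0 and rearranging gives the linear system (I - Q) h = 1:
  [5/6, -5/12, -1/6, -1/12] . (h_2, h_3, h_4, h_5) = 1
  [-1/4, 11/12, -1/4, -1/12] . (h_2, h_3, h_4, h_5) = 1
  [-1/6, -5/12, 11/12, -1/12] . (h_2, h_3, h_4, h_5) = 1
  [-1/3, -1/6, -1/12, 3/4] . (h_2, h_3, h_4, h_5) = 1

Solving yields:
  h_2 = 640/147
  h_3 = 7240/1911
  h_4 = 2560/637
  h_5 = 1244/273

Starting state is 2, so the expected hitting time is h_2 = 640/147.

Answer: 640/147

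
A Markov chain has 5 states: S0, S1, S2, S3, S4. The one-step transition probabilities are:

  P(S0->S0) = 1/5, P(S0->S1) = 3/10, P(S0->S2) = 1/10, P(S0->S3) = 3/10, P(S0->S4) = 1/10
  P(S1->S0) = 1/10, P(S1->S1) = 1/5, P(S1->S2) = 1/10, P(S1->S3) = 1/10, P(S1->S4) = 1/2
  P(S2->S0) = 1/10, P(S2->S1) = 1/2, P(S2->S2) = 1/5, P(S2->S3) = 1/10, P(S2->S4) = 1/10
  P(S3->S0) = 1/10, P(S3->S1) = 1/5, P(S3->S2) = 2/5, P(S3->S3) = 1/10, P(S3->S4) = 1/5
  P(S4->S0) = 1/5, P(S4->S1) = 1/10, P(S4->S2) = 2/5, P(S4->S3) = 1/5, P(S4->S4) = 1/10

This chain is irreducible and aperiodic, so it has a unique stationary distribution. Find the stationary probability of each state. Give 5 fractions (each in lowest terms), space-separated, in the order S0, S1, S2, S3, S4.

Answer: 1790/13209 494/1887 3091/13209 1969/13209 967/4403

Derivation:
The stationary distribution satisfies pi = pi * P, i.e.:
  pi_S0 = 1/5*pi_S0 + 1/10*pi_S1 + 1/10*pi_S2 + 1/10*pi_S3 + 1/5*pi_S4
  pi_S1 = 3/10*pi_S0 + 1/5*pi_S1 + 1/2*pi_S2 + 1/5*pi_S3 + 1/10*pi_S4
  pi_S2 = 1/10*pi_S0 + 1/10*pi_S1 + 1/5*pi_S2 + 2/5*pi_S3 + 2/5*pi_S4
  pi_S3 = 3/10*pi_S0 + 1/10*pi_S1 + 1/10*pi_S2 + 1/10*pi_S3 + 1/5*pi_S4
  pi_S4 = 1/10*pi_S0 + 1/2*pi_S1 + 1/10*pi_S2 + 1/5*pi_S3 + 1/10*pi_S4
with normalization: pi_S0 + pi_S1 + pi_S2 + pi_S3 + pi_S4 = 1.

Using the first 4 balance equations plus normalization, the linear system A*pi = b is:
  [-4/5, 1/10, 1/10, 1/10, 1/5] . pi = 0
  [3/10, -4/5, 1/2, 1/5, 1/10] . pi = 0
  [1/10, 1/10, -4/5, 2/5, 2/5] . pi = 0
  [3/10, 1/10, 1/10, -9/10, 1/5] . pi = 0
  [1, 1, 1, 1, 1] . pi = 1

Solving yields:
  pi_S0 = 1790/13209
  pi_S1 = 494/1887
  pi_S2 = 3091/13209
  pi_S3 = 1969/13209
  pi_S4 = 967/4403

Verification (pi * P):
  1790/13209*1/5 + 494/1887*1/10 + 3091/13209*1/10 + 1969/13209*1/10 + 967/4403*1/5 = 1790/13209 = pi_S0  (ok)
  1790/13209*3/10 + 494/1887*1/5 + 3091/13209*1/2 + 1969/13209*1/5 + 967/4403*1/10 = 494/1887 = pi_S1  (ok)
  1790/13209*1/10 + 494/1887*1/10 + 3091/13209*1/5 + 1969/13209*2/5 + 967/4403*2/5 = 3091/13209 = pi_S2  (ok)
  1790/13209*3/10 + 494/1887*1/10 + 3091/13209*1/10 + 1969/13209*1/10 + 967/4403*1/5 = 1969/13209 = pi_S3  (ok)
  1790/13209*1/10 + 494/1887*1/2 + 3091/13209*1/10 + 1969/13209*1/5 + 967/4403*1/10 = 967/4403 = pi_S4  (ok)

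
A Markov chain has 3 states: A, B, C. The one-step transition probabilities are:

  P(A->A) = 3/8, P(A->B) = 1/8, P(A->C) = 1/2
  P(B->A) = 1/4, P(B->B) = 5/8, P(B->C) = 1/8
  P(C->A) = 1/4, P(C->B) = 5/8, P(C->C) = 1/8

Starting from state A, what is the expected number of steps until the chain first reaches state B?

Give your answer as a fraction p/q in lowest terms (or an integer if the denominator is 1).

Answer: 88/27

Derivation:
Let h_i = expected steps to first reach B from state i.
Boundary: h_B = 0.
First-step equations for the other states:
  h_A = 1 + 3/8*h_A + 1/8*h_B + 1/2*h_C
  h_C = 1 + 1/4*h_A + 5/8*h_B + 1/8*h_C

Substituting h_B = 0 and rearranging gives the linear system (I - Q) h = 1:
  [5/8, -1/2] . (h_A, h_C) = 1
  [-1/4, 7/8] . (h_A, h_C) = 1

Solving yields:
  h_A = 88/27
  h_C = 56/27

Starting state is A, so the expected hitting time is h_A = 88/27.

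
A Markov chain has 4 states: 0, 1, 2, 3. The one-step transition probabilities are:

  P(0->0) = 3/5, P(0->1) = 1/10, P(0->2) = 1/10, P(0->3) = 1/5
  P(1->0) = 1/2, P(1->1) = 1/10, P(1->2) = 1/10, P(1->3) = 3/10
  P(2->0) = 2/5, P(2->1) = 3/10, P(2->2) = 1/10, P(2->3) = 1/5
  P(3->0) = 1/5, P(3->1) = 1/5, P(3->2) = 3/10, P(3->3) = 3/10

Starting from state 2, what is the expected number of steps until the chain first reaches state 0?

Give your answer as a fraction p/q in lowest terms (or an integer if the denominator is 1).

Answer: 1090/407

Derivation:
Let h_i = expected steps to first reach 0 from state i.
Boundary: h_0 = 0.
First-step equations for the other states:
  h_1 = 1 + 1/2*h_0 + 1/10*h_1 + 1/10*h_2 + 3/10*h_3
  h_2 = 1 + 2/5*h_0 + 3/10*h_1 + 1/10*h_2 + 1/5*h_3
  h_3 = 1 + 1/5*h_0 + 1/5*h_1 + 3/10*h_2 + 3/10*h_3

Substituting h_0 = 0 and rearranging gives the linear system (I - Q) h = 1:
  [9/10, -1/10, -3/10] . (h_1, h_2, h_3) = 1
  [-3/10, 9/10, -1/5] . (h_1, h_2, h_3) = 1
  [-1/5, -3/10, 7/10] . (h_1, h_2, h_3) = 1

Solving yields:
  h_1 = 1020/407
  h_2 = 1090/407
  h_3 = 1340/407

Starting state is 2, so the expected hitting time is h_2 = 1090/407.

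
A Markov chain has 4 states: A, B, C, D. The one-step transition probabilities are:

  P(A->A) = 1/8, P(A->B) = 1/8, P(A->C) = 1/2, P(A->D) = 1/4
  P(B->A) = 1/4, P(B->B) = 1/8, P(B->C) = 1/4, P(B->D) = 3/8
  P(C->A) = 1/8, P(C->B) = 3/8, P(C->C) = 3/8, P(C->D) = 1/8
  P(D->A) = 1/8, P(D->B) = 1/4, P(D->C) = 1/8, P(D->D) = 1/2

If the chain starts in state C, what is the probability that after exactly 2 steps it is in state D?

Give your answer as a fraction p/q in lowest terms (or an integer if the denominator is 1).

Computing P^2 by repeated multiplication:
P^1 =
  A: [1/8, 1/8, 1/2, 1/4]
  B: [1/4, 1/8, 1/4, 3/8]
  C: [1/8, 3/8, 3/8, 1/8]
  D: [1/8, 1/4, 1/8, 1/2]
P^2 =
  A: [9/64, 9/32, 5/16, 17/64]
  B: [9/64, 15/64, 19/64, 21/64]
  C: [11/64, 15/64, 5/16, 9/32]
  D: [5/32, 7/32, 15/64, 25/64]

(P^2)[C -> D] = 9/32

Answer: 9/32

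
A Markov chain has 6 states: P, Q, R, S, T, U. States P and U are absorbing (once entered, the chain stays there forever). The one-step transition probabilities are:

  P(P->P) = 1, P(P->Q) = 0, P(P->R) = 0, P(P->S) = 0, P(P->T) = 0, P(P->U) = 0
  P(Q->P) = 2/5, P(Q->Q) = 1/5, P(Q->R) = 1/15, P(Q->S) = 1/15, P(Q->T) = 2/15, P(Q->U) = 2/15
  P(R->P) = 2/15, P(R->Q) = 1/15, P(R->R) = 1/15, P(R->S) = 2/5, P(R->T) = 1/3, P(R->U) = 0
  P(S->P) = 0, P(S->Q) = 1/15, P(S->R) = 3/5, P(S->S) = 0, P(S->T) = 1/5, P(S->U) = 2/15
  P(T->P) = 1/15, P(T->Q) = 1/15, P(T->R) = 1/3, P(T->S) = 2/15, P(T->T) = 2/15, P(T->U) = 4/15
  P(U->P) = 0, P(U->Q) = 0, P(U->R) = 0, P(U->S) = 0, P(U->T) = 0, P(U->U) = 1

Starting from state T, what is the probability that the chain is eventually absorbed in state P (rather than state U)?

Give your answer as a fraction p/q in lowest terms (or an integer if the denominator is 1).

Let a_i = P(absorbed in P | start in state i).
Boundary conditions: a_P = 1, a_U = 0.
For each transient state i, a_i = sum_j P(i->j) * a_j:
  a_Q = 2/5*a_P + 1/5*a_Q + 1/15*a_R + 1/15*a_S + 2/15*a_T + 2/15*a_U
  a_R = 2/15*a_P + 1/15*a_Q + 1/15*a_R + 2/5*a_S + 1/3*a_T + 0*a_U
  a_S = 0*a_P + 1/15*a_Q + 3/5*a_R + 0*a_S + 1/5*a_T + 2/15*a_U
  a_T = 1/15*a_P + 1/15*a_Q + 1/3*a_R + 2/15*a_S + 2/15*a_T + 4/15*a_U

Substituting a_P = 1 and a_U = 0, rearrange to (I - Q) a = r where r[i] = P(i -> P):
  [4/5, -1/15, -1/15, -2/15] . (a_Q, a_R, a_S, a_T) = 2/5
  [-1/15, 14/15, -2/5, -1/3] . (a_Q, a_R, a_S, a_T) = 2/15
  [-1/15, -3/5, 1, -1/5] . (a_Q, a_R, a_S, a_T) = 0
  [-1/15, -1/3, -2/15, 13/15] . (a_Q, a_R, a_S, a_T) = 1/15

Solving yields:
  a_Q = 2460/3827
  a_R = 1953/3827
  a_S = 1633/3827
  a_T = 1486/3827

Starting state is T, so the absorption probability is a_T = 1486/3827.

Answer: 1486/3827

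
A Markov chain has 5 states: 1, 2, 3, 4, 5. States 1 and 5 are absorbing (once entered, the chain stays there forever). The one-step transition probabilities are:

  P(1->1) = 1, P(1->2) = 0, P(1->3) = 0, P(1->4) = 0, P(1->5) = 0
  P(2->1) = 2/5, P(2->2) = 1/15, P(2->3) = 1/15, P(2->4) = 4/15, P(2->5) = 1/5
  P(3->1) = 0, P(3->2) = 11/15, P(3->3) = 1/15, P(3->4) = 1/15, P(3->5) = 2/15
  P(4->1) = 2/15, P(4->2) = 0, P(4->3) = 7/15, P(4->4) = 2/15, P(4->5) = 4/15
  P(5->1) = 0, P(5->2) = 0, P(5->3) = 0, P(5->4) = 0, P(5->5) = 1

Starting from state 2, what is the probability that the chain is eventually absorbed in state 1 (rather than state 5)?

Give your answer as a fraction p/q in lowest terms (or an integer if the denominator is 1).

Let a_i = P(absorbed in 1 | start in state i).
Boundary conditions: a_1 = 1, a_5 = 0.
For each transient state i, a_i = sum_j P(i->j) * a_j:
  a_2 = 2/5*a_1 + 1/15*a_2 + 1/15*a_3 + 4/15*a_4 + 1/5*a_5
  a_3 = 0*a_1 + 11/15*a_2 + 1/15*a_3 + 1/15*a_4 + 2/15*a_5
  a_4 = 2/15*a_1 + 0*a_2 + 7/15*a_3 + 2/15*a_4 + 4/15*a_5

Substituting a_1 = 1 and a_5 = 0, rearrange to (I - Q) a = r where r[i] = P(i -> 1):
  [14/15, -1/15, -4/15] . (a_2, a_3, a_4) = 2/5
  [-11/15, 14/15, -1/15] . (a_2, a_3, a_4) = 0
  [0, -7/15, 13/15] . (a_2, a_3, a_4) = 2/15

Solving yields:
  a_2 = 1164/1999
  a_3 = 974/1999
  a_4 = 832/1999

Starting state is 2, so the absorption probability is a_2 = 1164/1999.

Answer: 1164/1999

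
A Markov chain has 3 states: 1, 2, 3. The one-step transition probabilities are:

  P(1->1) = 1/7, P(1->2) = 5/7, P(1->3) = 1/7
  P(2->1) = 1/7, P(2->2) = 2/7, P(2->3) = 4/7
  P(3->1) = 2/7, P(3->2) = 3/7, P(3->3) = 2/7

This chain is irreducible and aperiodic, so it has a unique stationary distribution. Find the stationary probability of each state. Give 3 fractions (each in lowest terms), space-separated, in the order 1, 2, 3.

The stationary distribution satisfies pi = pi * P, i.e.:
  pi_1 = 1/7*pi_1 + 1/7*pi_2 + 2/7*pi_3
  pi_2 = 5/7*pi_1 + 2/7*pi_2 + 3/7*pi_3
  pi_3 = 1/7*pi_1 + 4/7*pi_2 + 2/7*pi_3
with normalization: pi_1 + pi_2 + pi_3 = 1.

Using the first 2 balance equations plus normalization, the linear system A*pi = b is:
  [-6/7, 1/7, 2/7] . pi = 0
  [5/7, -5/7, 3/7] . pi = 0
  [1, 1, 1] . pi = 1

Solving yields:
  pi_1 = 13/66
  pi_2 = 14/33
  pi_3 = 25/66

Verification (pi * P):
  13/66*1/7 + 14/33*1/7 + 25/66*2/7 = 13/66 = pi_1  (ok)
  13/66*5/7 + 14/33*2/7 + 25/66*3/7 = 14/33 = pi_2  (ok)
  13/66*1/7 + 14/33*4/7 + 25/66*2/7 = 25/66 = pi_3  (ok)

Answer: 13/66 14/33 25/66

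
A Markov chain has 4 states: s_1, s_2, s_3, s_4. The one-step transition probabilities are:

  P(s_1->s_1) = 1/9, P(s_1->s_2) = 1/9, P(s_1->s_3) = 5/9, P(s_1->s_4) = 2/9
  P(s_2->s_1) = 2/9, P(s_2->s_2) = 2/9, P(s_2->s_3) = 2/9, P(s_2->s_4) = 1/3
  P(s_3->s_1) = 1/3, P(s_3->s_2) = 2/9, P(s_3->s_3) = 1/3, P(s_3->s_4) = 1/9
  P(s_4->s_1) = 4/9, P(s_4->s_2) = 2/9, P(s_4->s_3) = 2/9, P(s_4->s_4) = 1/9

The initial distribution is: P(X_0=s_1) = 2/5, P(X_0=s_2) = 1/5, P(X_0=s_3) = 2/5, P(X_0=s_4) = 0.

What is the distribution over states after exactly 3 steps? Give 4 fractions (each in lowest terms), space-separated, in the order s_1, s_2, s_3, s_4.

Propagating the distribution step by step (d_{t+1} = d_t * P):
d_0 = (s_1=2/5, s_2=1/5, s_3=2/5, s_4=0)
  d_1[s_1] = 2/5*1/9 + 1/5*2/9 + 2/5*1/3 + 0*4/9 = 2/9
  d_1[s_2] = 2/5*1/9 + 1/5*2/9 + 2/5*2/9 + 0*2/9 = 8/45
  d_1[s_3] = 2/5*5/9 + 1/5*2/9 + 2/5*1/3 + 0*2/9 = 2/5
  d_1[s_4] = 2/5*2/9 + 1/5*1/3 + 2/5*1/9 + 0*1/9 = 1/5
d_1 = (s_1=2/9, s_2=8/45, s_3=2/5, s_4=1/5)
  d_2[s_1] = 2/9*1/9 + 8/45*2/9 + 2/5*1/3 + 1/5*4/9 = 116/405
  d_2[s_2] = 2/9*1/9 + 8/45*2/9 + 2/5*2/9 + 1/5*2/9 = 16/81
  d_2[s_3] = 2/9*5/9 + 8/45*2/9 + 2/5*1/3 + 1/5*2/9 = 46/135
  d_2[s_4] = 2/9*2/9 + 8/45*1/3 + 2/5*1/9 + 1/5*1/9 = 71/405
d_2 = (s_1=116/405, s_2=16/81, s_3=46/135, s_4=71/405)
  d_3[s_1] = 116/405*1/9 + 16/81*2/9 + 46/135*1/3 + 71/405*4/9 = 974/3645
  d_3[s_2] = 116/405*1/9 + 16/81*2/9 + 46/135*2/9 + 71/405*2/9 = 694/3645
  d_3[s_3] = 116/405*5/9 + 16/81*2/9 + 46/135*1/3 + 71/405*2/9 = 16/45
  d_3[s_4] = 116/405*2/9 + 16/81*1/3 + 46/135*1/9 + 71/405*1/9 = 227/1215
d_3 = (s_1=974/3645, s_2=694/3645, s_3=16/45, s_4=227/1215)

Answer: 974/3645 694/3645 16/45 227/1215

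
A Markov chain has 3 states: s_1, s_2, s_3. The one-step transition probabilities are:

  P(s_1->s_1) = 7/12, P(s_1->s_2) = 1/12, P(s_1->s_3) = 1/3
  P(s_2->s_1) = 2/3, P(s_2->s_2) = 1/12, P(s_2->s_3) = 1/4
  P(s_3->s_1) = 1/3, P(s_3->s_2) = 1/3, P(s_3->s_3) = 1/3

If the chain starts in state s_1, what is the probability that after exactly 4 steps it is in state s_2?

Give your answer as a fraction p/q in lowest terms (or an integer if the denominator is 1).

Computing P^4 by repeated multiplication:
P^1 =
  s_1: [7/12, 1/12, 1/3]
  s_2: [2/3, 1/12, 1/4]
  s_3: [1/3, 1/3, 1/3]
P^2 =
  s_1: [73/144, 1/6, 47/144]
  s_2: [19/36, 7/48, 47/144]
  s_3: [19/36, 1/6, 11/36]
P^3 =
  s_1: [33/64, 95/576, 23/72]
  s_2: [37/72, 95/576, 185/576]
  s_3: [25/48, 23/144, 23/72]
P^4 =
  s_1: [3575/6912, 47/288, 2209/6912]
  s_2: [893/1728, 377/2304, 2209/6912]
  s_3: [893/1728, 47/288, 553/1728]

(P^4)[s_1 -> s_2] = 47/288

Answer: 47/288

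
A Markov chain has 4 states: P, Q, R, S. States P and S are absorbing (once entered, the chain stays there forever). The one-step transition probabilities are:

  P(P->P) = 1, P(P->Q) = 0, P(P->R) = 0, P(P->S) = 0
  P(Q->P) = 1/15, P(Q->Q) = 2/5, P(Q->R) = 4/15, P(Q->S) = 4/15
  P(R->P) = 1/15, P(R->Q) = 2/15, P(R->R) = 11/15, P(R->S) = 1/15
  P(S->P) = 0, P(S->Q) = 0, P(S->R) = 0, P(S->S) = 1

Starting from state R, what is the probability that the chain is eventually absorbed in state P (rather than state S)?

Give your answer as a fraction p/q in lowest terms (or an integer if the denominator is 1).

Let a_i = P(absorbed in P | start in state i).
Boundary conditions: a_P = 1, a_S = 0.
For each transient state i, a_i = sum_j P(i->j) * a_j:
  a_Q = 1/15*a_P + 2/5*a_Q + 4/15*a_R + 4/15*a_S
  a_R = 1/15*a_P + 2/15*a_Q + 11/15*a_R + 1/15*a_S

Substituting a_P = 1 and a_S = 0, rearrange to (I - Q) a = r where r[i] = P(i -> P):
  [3/5, -4/15] . (a_Q, a_R) = 1/15
  [-2/15, 4/15] . (a_Q, a_R) = 1/15

Solving yields:
  a_Q = 2/7
  a_R = 11/28

Starting state is R, so the absorption probability is a_R = 11/28.

Answer: 11/28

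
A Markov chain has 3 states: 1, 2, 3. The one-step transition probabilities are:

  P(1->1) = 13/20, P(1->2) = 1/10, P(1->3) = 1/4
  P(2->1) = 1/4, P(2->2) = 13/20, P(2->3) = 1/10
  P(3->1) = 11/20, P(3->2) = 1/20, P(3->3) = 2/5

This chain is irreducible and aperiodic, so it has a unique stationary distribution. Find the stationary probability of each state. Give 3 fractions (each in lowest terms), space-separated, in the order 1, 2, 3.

Answer: 41/75 29/150 13/50

Derivation:
The stationary distribution satisfies pi = pi * P, i.e.:
  pi_1 = 13/20*pi_1 + 1/4*pi_2 + 11/20*pi_3
  pi_2 = 1/10*pi_1 + 13/20*pi_2 + 1/20*pi_3
  pi_3 = 1/4*pi_1 + 1/10*pi_2 + 2/5*pi_3
with normalization: pi_1 + pi_2 + pi_3 = 1.

Using the first 2 balance equations plus normalization, the linear system A*pi = b is:
  [-7/20, 1/4, 11/20] . pi = 0
  [1/10, -7/20, 1/20] . pi = 0
  [1, 1, 1] . pi = 1

Solving yields:
  pi_1 = 41/75
  pi_2 = 29/150
  pi_3 = 13/50

Verification (pi * P):
  41/75*13/20 + 29/150*1/4 + 13/50*11/20 = 41/75 = pi_1  (ok)
  41/75*1/10 + 29/150*13/20 + 13/50*1/20 = 29/150 = pi_2  (ok)
  41/75*1/4 + 29/150*1/10 + 13/50*2/5 = 13/50 = pi_3  (ok)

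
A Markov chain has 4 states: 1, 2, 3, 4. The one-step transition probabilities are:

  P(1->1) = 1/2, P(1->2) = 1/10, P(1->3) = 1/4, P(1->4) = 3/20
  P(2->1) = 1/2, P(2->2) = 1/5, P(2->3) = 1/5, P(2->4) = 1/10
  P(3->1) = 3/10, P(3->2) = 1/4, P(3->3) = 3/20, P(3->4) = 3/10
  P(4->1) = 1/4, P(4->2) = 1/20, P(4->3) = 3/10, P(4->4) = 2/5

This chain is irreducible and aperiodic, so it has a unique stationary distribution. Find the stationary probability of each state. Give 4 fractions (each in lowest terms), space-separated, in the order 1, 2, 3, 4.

The stationary distribution satisfies pi = pi * P, i.e.:
  pi_1 = 1/2*pi_1 + 1/2*pi_2 + 3/10*pi_3 + 1/4*pi_4
  pi_2 = 1/10*pi_1 + 1/5*pi_2 + 1/4*pi_3 + 1/20*pi_4
  pi_3 = 1/4*pi_1 + 1/5*pi_2 + 3/20*pi_3 + 3/10*pi_4
  pi_4 = 3/20*pi_1 + 1/10*pi_2 + 3/10*pi_3 + 2/5*pi_4
with normalization: pi_1 + pi_2 + pi_3 + pi_4 = 1.

Using the first 3 balance equations plus normalization, the linear system A*pi = b is:
  [-1/2, 1/2, 3/10, 1/4] . pi = 0
  [1/10, -4/5, 1/4, 1/20] . pi = 0
  [1/4, 1/5, -17/20, 3/10] . pi = 0
  [1, 1, 1, 1] . pi = 1

Solving yields:
  pi_1 = 2330/5909
  pi_2 = 807/5909
  pi_3 = 1370/5909
  pi_4 = 1402/5909

Verification (pi * P):
  2330/5909*1/2 + 807/5909*1/2 + 1370/5909*3/10 + 1402/5909*1/4 = 2330/5909 = pi_1  (ok)
  2330/5909*1/10 + 807/5909*1/5 + 1370/5909*1/4 + 1402/5909*1/20 = 807/5909 = pi_2  (ok)
  2330/5909*1/4 + 807/5909*1/5 + 1370/5909*3/20 + 1402/5909*3/10 = 1370/5909 = pi_3  (ok)
  2330/5909*3/20 + 807/5909*1/10 + 1370/5909*3/10 + 1402/5909*2/5 = 1402/5909 = pi_4  (ok)

Answer: 2330/5909 807/5909 1370/5909 1402/5909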